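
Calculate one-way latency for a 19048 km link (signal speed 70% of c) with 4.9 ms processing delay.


Speed = 0.7 * 3e5 km/s = 210000 km/s
Propagation delay = 19048 / 210000 = 0.0907 s = 90.7048 ms
Processing delay = 4.9 ms
Total one-way latency = 95.6048 ms


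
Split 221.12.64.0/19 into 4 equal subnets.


New prefix = 19 + 2 = 21
Each subnet has 2048 addresses
  221.12.64.0/21
  221.12.72.0/21
  221.12.80.0/21
  221.12.88.0/21
Subnets: 221.12.64.0/21, 221.12.72.0/21, 221.12.80.0/21, 221.12.88.0/21


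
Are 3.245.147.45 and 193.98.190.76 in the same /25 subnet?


Mask: 255.255.255.128
3.245.147.45 AND mask = 3.245.147.0
193.98.190.76 AND mask = 193.98.190.0
No, different subnets (3.245.147.0 vs 193.98.190.0)


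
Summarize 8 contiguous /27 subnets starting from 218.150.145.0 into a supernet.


Original prefix: /27
Number of subnets: 8 = 2^3
New prefix = 27 - 3 = 24
Supernet: 218.150.145.0/24


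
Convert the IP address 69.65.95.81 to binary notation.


69 = 01000101
65 = 01000001
95 = 01011111
81 = 01010001
Binary: 01000101.01000001.01011111.01010001


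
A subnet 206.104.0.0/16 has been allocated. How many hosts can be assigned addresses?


Host bits = 32 - 16 = 16
Total addresses = 2^16 = 65536
Usable = total - 2 (network and broadcast)
Usable hosts: 65534


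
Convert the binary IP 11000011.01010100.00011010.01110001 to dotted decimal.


11000011 = 195
01010100 = 84
00011010 = 26
01110001 = 113
IP: 195.84.26.113


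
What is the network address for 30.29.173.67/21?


IP:   00011110.00011101.10101101.01000011
Mask: 11111111.11111111.11111000.00000000
AND operation:
Net:  00011110.00011101.10101000.00000000
Network: 30.29.168.0/21


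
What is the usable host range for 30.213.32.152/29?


Network: 30.213.32.152
Broadcast: 30.213.32.159
First usable = network + 1
Last usable = broadcast - 1
Range: 30.213.32.153 to 30.213.32.158


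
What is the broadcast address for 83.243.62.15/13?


Network: 83.240.0.0/13
Host bits = 19
Set all host bits to 1:
Broadcast: 83.247.255.255


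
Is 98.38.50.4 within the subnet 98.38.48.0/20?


Subnet network: 98.38.48.0
Test IP AND mask: 98.38.48.0
Yes, 98.38.50.4 is in 98.38.48.0/20


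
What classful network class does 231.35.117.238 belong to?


First octet: 231
Binary: 11100111
1110xxxx -> Class D (224-239)
Class D (multicast), default mask N/A


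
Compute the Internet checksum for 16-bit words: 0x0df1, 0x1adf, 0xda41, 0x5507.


Sum all words (with carry folding):
+ 0x0df1 = 0x0df1
+ 0x1adf = 0x28d0
+ 0xda41 = 0x0312
+ 0x5507 = 0x5819
One's complement: ~0x5819
Checksum = 0xa7e6


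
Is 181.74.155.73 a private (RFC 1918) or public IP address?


RFC 1918 private ranges:
  10.0.0.0/8 (10.0.0.0 - 10.255.255.255)
  172.16.0.0/12 (172.16.0.0 - 172.31.255.255)
  192.168.0.0/16 (192.168.0.0 - 192.168.255.255)
Public (not in any RFC 1918 range)


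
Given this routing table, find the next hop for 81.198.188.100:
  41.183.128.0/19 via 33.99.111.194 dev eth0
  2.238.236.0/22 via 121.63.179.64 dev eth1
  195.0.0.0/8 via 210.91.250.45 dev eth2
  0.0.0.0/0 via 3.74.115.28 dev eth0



Longest prefix match for 81.198.188.100:
  /19 41.183.128.0: no
  /22 2.238.236.0: no
  /8 195.0.0.0: no
  /0 0.0.0.0: MATCH
Selected: next-hop 3.74.115.28 via eth0 (matched /0)


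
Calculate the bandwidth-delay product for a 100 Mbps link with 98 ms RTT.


BDP = bandwidth * RTT
= 100 Mbps * 98 ms
= 100 * 1e6 * 98 / 1000 bits
= 9800000 bits
= 1225000 bytes
= 1196.2891 KB
BDP = 9800000 bits (1225000 bytes)


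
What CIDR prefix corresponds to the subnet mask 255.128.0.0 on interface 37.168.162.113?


Binary: 11111111.10000000.00000000.00000000
Count leading 1s
Prefix: /9


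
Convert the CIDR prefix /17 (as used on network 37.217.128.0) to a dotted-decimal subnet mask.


/17 means 17 network bits, 15 host bits
Binary: 11111111111111111000000000000000
Mask: 255.255.128.0


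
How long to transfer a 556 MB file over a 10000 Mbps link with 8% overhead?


Effective throughput = 10000 * (1 - 8/100) = 9200 Mbps
File size in Mb = 556 * 8 = 4448 Mb
Time = 4448 / 9200
Time = 0.4835 seconds


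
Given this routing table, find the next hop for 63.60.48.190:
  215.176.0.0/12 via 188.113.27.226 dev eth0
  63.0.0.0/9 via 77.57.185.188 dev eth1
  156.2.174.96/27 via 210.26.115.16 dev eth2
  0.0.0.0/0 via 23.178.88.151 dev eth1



Longest prefix match for 63.60.48.190:
  /12 215.176.0.0: no
  /9 63.0.0.0: MATCH
  /27 156.2.174.96: no
  /0 0.0.0.0: MATCH
Selected: next-hop 77.57.185.188 via eth1 (matched /9)


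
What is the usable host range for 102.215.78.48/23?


Network: 102.215.78.0
Broadcast: 102.215.79.255
First usable = network + 1
Last usable = broadcast - 1
Range: 102.215.78.1 to 102.215.79.254


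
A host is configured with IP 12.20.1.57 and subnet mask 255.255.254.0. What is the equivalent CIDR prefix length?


Binary: 11111111.11111111.11111110.00000000
Count leading 1s
Prefix: /23


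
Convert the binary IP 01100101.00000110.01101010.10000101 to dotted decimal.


01100101 = 101
00000110 = 6
01101010 = 106
10000101 = 133
IP: 101.6.106.133


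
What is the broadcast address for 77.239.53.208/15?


Network: 77.238.0.0/15
Host bits = 17
Set all host bits to 1:
Broadcast: 77.239.255.255


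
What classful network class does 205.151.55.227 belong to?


First octet: 205
Binary: 11001101
110xxxxx -> Class C (192-223)
Class C, default mask 255.255.255.0 (/24)


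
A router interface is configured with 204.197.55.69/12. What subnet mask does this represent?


/12 means 12 network bits, 20 host bits
Binary: 11111111111100000000000000000000
Mask: 255.240.0.0


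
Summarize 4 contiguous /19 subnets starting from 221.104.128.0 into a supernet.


Original prefix: /19
Number of subnets: 4 = 2^2
New prefix = 19 - 2 = 17
Supernet: 221.104.128.0/17


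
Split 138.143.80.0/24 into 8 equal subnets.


New prefix = 24 + 3 = 27
Each subnet has 32 addresses
  138.143.80.0/27
  138.143.80.32/27
  138.143.80.64/27
  138.143.80.96/27
  138.143.80.128/27
  138.143.80.160/27
  138.143.80.192/27
  138.143.80.224/27
Subnets: 138.143.80.0/27, 138.143.80.32/27, 138.143.80.64/27, 138.143.80.96/27, 138.143.80.128/27, 138.143.80.160/27, 138.143.80.192/27, 138.143.80.224/27


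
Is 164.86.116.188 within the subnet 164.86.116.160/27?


Subnet network: 164.86.116.160
Test IP AND mask: 164.86.116.160
Yes, 164.86.116.188 is in 164.86.116.160/27


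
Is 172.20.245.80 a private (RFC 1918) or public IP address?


RFC 1918 private ranges:
  10.0.0.0/8 (10.0.0.0 - 10.255.255.255)
  172.16.0.0/12 (172.16.0.0 - 172.31.255.255)
  192.168.0.0/16 (192.168.0.0 - 192.168.255.255)
Private (in 172.16.0.0/12)


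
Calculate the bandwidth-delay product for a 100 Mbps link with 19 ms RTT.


BDP = bandwidth * RTT
= 100 Mbps * 19 ms
= 100 * 1e6 * 19 / 1000 bits
= 1900000 bits
= 237500 bytes
= 231.9336 KB
BDP = 1900000 bits (237500 bytes)


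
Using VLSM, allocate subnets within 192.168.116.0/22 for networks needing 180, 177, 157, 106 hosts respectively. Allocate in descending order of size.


180 hosts -> /24 (254 usable): 192.168.116.0/24
177 hosts -> /24 (254 usable): 192.168.117.0/24
157 hosts -> /24 (254 usable): 192.168.118.0/24
106 hosts -> /25 (126 usable): 192.168.119.0/25
Allocation: 192.168.116.0/24 (180 hosts, 254 usable); 192.168.117.0/24 (177 hosts, 254 usable); 192.168.118.0/24 (157 hosts, 254 usable); 192.168.119.0/25 (106 hosts, 126 usable)


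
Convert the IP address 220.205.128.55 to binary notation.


220 = 11011100
205 = 11001101
128 = 10000000
55 = 00110111
Binary: 11011100.11001101.10000000.00110111


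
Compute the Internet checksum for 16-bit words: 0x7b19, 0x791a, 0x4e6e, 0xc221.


Sum all words (with carry folding):
+ 0x7b19 = 0x7b19
+ 0x791a = 0xf433
+ 0x4e6e = 0x42a2
+ 0xc221 = 0x04c4
One's complement: ~0x04c4
Checksum = 0xfb3b


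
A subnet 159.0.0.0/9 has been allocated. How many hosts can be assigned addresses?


Host bits = 32 - 9 = 23
Total addresses = 2^23 = 8388608
Usable = total - 2 (network and broadcast)
Usable hosts: 8388606


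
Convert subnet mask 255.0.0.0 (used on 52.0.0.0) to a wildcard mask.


Subnet mask: 255.0.0.0
Wildcard = 255.255.255.255 - subnet mask
255 - 255 = 0
255 - 0 = 255
255 - 0 = 255
255 - 0 = 255
Wildcard: 0.255.255.255


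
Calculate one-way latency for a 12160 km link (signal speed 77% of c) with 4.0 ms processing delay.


Speed = 0.77 * 3e5 km/s = 231000 km/s
Propagation delay = 12160 / 231000 = 0.0526 s = 52.6407 ms
Processing delay = 4.0 ms
Total one-way latency = 56.6407 ms


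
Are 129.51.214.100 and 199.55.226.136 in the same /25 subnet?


Mask: 255.255.255.128
129.51.214.100 AND mask = 129.51.214.0
199.55.226.136 AND mask = 199.55.226.128
No, different subnets (129.51.214.0 vs 199.55.226.128)


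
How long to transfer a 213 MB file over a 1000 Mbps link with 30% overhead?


Effective throughput = 1000 * (1 - 30/100) = 700 Mbps
File size in Mb = 213 * 8 = 1704 Mb
Time = 1704 / 700
Time = 2.4343 seconds


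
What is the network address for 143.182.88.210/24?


IP:   10001111.10110110.01011000.11010010
Mask: 11111111.11111111.11111111.00000000
AND operation:
Net:  10001111.10110110.01011000.00000000
Network: 143.182.88.0/24


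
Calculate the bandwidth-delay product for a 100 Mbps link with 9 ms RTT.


BDP = bandwidth * RTT
= 100 Mbps * 9 ms
= 100 * 1e6 * 9 / 1000 bits
= 900000 bits
= 112500 bytes
= 109.8633 KB
BDP = 900000 bits (112500 bytes)


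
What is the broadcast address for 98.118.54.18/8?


Network: 98.0.0.0/8
Host bits = 24
Set all host bits to 1:
Broadcast: 98.255.255.255


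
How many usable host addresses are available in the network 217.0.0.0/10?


Host bits = 32 - 10 = 22
Total addresses = 2^22 = 4194304
Usable = total - 2 (network and broadcast)
Usable hosts: 4194302


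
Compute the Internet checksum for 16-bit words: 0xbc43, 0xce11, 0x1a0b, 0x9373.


Sum all words (with carry folding):
+ 0xbc43 = 0xbc43
+ 0xce11 = 0x8a55
+ 0x1a0b = 0xa460
+ 0x9373 = 0x37d4
One's complement: ~0x37d4
Checksum = 0xc82b


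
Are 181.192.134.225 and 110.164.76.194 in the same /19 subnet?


Mask: 255.255.224.0
181.192.134.225 AND mask = 181.192.128.0
110.164.76.194 AND mask = 110.164.64.0
No, different subnets (181.192.128.0 vs 110.164.64.0)


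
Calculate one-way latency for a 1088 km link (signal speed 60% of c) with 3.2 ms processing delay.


Speed = 0.6 * 3e5 km/s = 180000 km/s
Propagation delay = 1088 / 180000 = 0.006 s = 6.0444 ms
Processing delay = 3.2 ms
Total one-way latency = 9.2444 ms


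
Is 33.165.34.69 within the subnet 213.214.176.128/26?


Subnet network: 213.214.176.128
Test IP AND mask: 33.165.34.64
No, 33.165.34.69 is not in 213.214.176.128/26


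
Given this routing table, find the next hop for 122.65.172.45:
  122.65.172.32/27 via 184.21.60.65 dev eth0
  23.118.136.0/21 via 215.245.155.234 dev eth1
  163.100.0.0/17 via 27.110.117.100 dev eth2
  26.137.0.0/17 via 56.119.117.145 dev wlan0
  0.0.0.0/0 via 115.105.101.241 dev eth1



Longest prefix match for 122.65.172.45:
  /27 122.65.172.32: MATCH
  /21 23.118.136.0: no
  /17 163.100.0.0: no
  /17 26.137.0.0: no
  /0 0.0.0.0: MATCH
Selected: next-hop 184.21.60.65 via eth0 (matched /27)


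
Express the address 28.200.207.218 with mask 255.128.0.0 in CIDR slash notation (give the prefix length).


Binary: 11111111.10000000.00000000.00000000
Count leading 1s
Prefix: /9


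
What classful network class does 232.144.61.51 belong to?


First octet: 232
Binary: 11101000
1110xxxx -> Class D (224-239)
Class D (multicast), default mask N/A


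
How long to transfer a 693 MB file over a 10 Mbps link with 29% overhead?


Effective throughput = 10 * (1 - 29/100) = 7.1 Mbps
File size in Mb = 693 * 8 = 5544 Mb
Time = 5544 / 7.1
Time = 780.8451 seconds


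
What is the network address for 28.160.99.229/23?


IP:   00011100.10100000.01100011.11100101
Mask: 11111111.11111111.11111110.00000000
AND operation:
Net:  00011100.10100000.01100010.00000000
Network: 28.160.98.0/23


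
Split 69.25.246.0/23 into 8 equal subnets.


New prefix = 23 + 3 = 26
Each subnet has 64 addresses
  69.25.246.0/26
  69.25.246.64/26
  69.25.246.128/26
  69.25.246.192/26
  69.25.247.0/26
  69.25.247.64/26
  69.25.247.128/26
  69.25.247.192/26
Subnets: 69.25.246.0/26, 69.25.246.64/26, 69.25.246.128/26, 69.25.246.192/26, 69.25.247.0/26, 69.25.247.64/26, 69.25.247.128/26, 69.25.247.192/26


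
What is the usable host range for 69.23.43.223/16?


Network: 69.23.0.0
Broadcast: 69.23.255.255
First usable = network + 1
Last usable = broadcast - 1
Range: 69.23.0.1 to 69.23.255.254


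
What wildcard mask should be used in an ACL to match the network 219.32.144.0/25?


Subnet mask: 255.255.255.128
Wildcard = 255.255.255.255 - subnet mask
255 - 255 = 0
255 - 255 = 0
255 - 255 = 0
255 - 128 = 127
Wildcard: 0.0.0.127


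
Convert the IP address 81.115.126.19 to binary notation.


81 = 01010001
115 = 01110011
126 = 01111110
19 = 00010011
Binary: 01010001.01110011.01111110.00010011


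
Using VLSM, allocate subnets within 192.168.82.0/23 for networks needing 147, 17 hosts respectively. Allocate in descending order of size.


147 hosts -> /24 (254 usable): 192.168.82.0/24
17 hosts -> /27 (30 usable): 192.168.83.0/27
Allocation: 192.168.82.0/24 (147 hosts, 254 usable); 192.168.83.0/27 (17 hosts, 30 usable)


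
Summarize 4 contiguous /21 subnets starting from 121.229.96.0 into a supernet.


Original prefix: /21
Number of subnets: 4 = 2^2
New prefix = 21 - 2 = 19
Supernet: 121.229.96.0/19


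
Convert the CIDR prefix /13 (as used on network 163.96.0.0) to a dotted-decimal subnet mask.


/13 means 13 network bits, 19 host bits
Binary: 11111111111110000000000000000000
Mask: 255.248.0.0


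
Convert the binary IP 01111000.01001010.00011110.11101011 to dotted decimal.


01111000 = 120
01001010 = 74
00011110 = 30
11101011 = 235
IP: 120.74.30.235


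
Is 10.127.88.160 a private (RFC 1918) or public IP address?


RFC 1918 private ranges:
  10.0.0.0/8 (10.0.0.0 - 10.255.255.255)
  172.16.0.0/12 (172.16.0.0 - 172.31.255.255)
  192.168.0.0/16 (192.168.0.0 - 192.168.255.255)
Private (in 10.0.0.0/8)


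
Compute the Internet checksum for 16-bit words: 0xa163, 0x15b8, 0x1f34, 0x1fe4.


Sum all words (with carry folding):
+ 0xa163 = 0xa163
+ 0x15b8 = 0xb71b
+ 0x1f34 = 0xd64f
+ 0x1fe4 = 0xf633
One's complement: ~0xf633
Checksum = 0x09cc


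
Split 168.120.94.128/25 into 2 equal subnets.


New prefix = 25 + 1 = 26
Each subnet has 64 addresses
  168.120.94.128/26
  168.120.94.192/26
Subnets: 168.120.94.128/26, 168.120.94.192/26


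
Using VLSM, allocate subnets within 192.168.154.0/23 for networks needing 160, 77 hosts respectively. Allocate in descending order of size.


160 hosts -> /24 (254 usable): 192.168.154.0/24
77 hosts -> /25 (126 usable): 192.168.155.0/25
Allocation: 192.168.154.0/24 (160 hosts, 254 usable); 192.168.155.0/25 (77 hosts, 126 usable)


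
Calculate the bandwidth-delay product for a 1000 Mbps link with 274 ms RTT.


BDP = bandwidth * RTT
= 1000 Mbps * 274 ms
= 1000 * 1e6 * 274 / 1000 bits
= 274000000 bits
= 34250000 bytes
= 33447.2656 KB
BDP = 274000000 bits (34250000 bytes)


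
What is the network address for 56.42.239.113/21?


IP:   00111000.00101010.11101111.01110001
Mask: 11111111.11111111.11111000.00000000
AND operation:
Net:  00111000.00101010.11101000.00000000
Network: 56.42.232.0/21


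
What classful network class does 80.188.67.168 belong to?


First octet: 80
Binary: 01010000
0xxxxxxx -> Class A (1-126)
Class A, default mask 255.0.0.0 (/8)


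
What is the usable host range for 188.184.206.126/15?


Network: 188.184.0.0
Broadcast: 188.185.255.255
First usable = network + 1
Last usable = broadcast - 1
Range: 188.184.0.1 to 188.185.255.254


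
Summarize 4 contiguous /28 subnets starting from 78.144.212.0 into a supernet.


Original prefix: /28
Number of subnets: 4 = 2^2
New prefix = 28 - 2 = 26
Supernet: 78.144.212.0/26


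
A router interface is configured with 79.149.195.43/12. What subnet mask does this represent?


/12 means 12 network bits, 20 host bits
Binary: 11111111111100000000000000000000
Mask: 255.240.0.0


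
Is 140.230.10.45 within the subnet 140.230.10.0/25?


Subnet network: 140.230.10.0
Test IP AND mask: 140.230.10.0
Yes, 140.230.10.45 is in 140.230.10.0/25


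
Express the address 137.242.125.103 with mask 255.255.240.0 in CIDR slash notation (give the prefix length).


Binary: 11111111.11111111.11110000.00000000
Count leading 1s
Prefix: /20


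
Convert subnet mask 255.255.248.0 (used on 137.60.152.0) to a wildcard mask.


Subnet mask: 255.255.248.0
Wildcard = 255.255.255.255 - subnet mask
255 - 255 = 0
255 - 255 = 0
255 - 248 = 7
255 - 0 = 255
Wildcard: 0.0.7.255


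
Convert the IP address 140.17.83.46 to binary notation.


140 = 10001100
17 = 00010001
83 = 01010011
46 = 00101110
Binary: 10001100.00010001.01010011.00101110


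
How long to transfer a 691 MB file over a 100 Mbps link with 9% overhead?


Effective throughput = 100 * (1 - 9/100) = 91 Mbps
File size in Mb = 691 * 8 = 5528 Mb
Time = 5528 / 91
Time = 60.7473 seconds


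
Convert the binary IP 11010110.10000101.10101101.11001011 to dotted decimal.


11010110 = 214
10000101 = 133
10101101 = 173
11001011 = 203
IP: 214.133.173.203


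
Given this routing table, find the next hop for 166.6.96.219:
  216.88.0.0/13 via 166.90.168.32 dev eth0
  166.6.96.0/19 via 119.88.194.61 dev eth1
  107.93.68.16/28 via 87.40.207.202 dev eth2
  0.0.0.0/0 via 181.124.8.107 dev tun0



Longest prefix match for 166.6.96.219:
  /13 216.88.0.0: no
  /19 166.6.96.0: MATCH
  /28 107.93.68.16: no
  /0 0.0.0.0: MATCH
Selected: next-hop 119.88.194.61 via eth1 (matched /19)


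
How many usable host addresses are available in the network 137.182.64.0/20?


Host bits = 32 - 20 = 12
Total addresses = 2^12 = 4096
Usable = total - 2 (network and broadcast)
Usable hosts: 4094


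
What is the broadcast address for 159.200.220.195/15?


Network: 159.200.0.0/15
Host bits = 17
Set all host bits to 1:
Broadcast: 159.201.255.255


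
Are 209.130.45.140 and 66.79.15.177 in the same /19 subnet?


Mask: 255.255.224.0
209.130.45.140 AND mask = 209.130.32.0
66.79.15.177 AND mask = 66.79.0.0
No, different subnets (209.130.32.0 vs 66.79.0.0)


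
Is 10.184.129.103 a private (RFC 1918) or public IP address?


RFC 1918 private ranges:
  10.0.0.0/8 (10.0.0.0 - 10.255.255.255)
  172.16.0.0/12 (172.16.0.0 - 172.31.255.255)
  192.168.0.0/16 (192.168.0.0 - 192.168.255.255)
Private (in 10.0.0.0/8)


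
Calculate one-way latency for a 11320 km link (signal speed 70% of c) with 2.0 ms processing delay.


Speed = 0.7 * 3e5 km/s = 210000 km/s
Propagation delay = 11320 / 210000 = 0.0539 s = 53.9048 ms
Processing delay = 2.0 ms
Total one-way latency = 55.9048 ms


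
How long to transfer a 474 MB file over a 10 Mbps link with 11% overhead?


Effective throughput = 10 * (1 - 11/100) = 8.9 Mbps
File size in Mb = 474 * 8 = 3792 Mb
Time = 3792 / 8.9
Time = 426.0674 seconds


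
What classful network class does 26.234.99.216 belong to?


First octet: 26
Binary: 00011010
0xxxxxxx -> Class A (1-126)
Class A, default mask 255.0.0.0 (/8)


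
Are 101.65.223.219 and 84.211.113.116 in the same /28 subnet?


Mask: 255.255.255.240
101.65.223.219 AND mask = 101.65.223.208
84.211.113.116 AND mask = 84.211.113.112
No, different subnets (101.65.223.208 vs 84.211.113.112)


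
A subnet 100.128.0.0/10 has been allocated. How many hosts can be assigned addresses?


Host bits = 32 - 10 = 22
Total addresses = 2^22 = 4194304
Usable = total - 2 (network and broadcast)
Usable hosts: 4194302


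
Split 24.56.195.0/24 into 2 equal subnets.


New prefix = 24 + 1 = 25
Each subnet has 128 addresses
  24.56.195.0/25
  24.56.195.128/25
Subnets: 24.56.195.0/25, 24.56.195.128/25


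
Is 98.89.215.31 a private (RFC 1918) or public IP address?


RFC 1918 private ranges:
  10.0.0.0/8 (10.0.0.0 - 10.255.255.255)
  172.16.0.0/12 (172.16.0.0 - 172.31.255.255)
  192.168.0.0/16 (192.168.0.0 - 192.168.255.255)
Public (not in any RFC 1918 range)


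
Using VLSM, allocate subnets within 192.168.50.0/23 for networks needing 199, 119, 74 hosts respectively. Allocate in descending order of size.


199 hosts -> /24 (254 usable): 192.168.50.0/24
119 hosts -> /25 (126 usable): 192.168.51.0/25
74 hosts -> /25 (126 usable): 192.168.51.128/25
Allocation: 192.168.50.0/24 (199 hosts, 254 usable); 192.168.51.0/25 (119 hosts, 126 usable); 192.168.51.128/25 (74 hosts, 126 usable)


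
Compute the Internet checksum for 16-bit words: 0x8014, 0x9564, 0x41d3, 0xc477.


Sum all words (with carry folding):
+ 0x8014 = 0x8014
+ 0x9564 = 0x1579
+ 0x41d3 = 0x574c
+ 0xc477 = 0x1bc4
One's complement: ~0x1bc4
Checksum = 0xe43b


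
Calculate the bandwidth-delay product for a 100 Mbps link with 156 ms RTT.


BDP = bandwidth * RTT
= 100 Mbps * 156 ms
= 100 * 1e6 * 156 / 1000 bits
= 15600000 bits
= 1950000 bytes
= 1904.2969 KB
BDP = 15600000 bits (1950000 bytes)


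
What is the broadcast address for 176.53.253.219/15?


Network: 176.52.0.0/15
Host bits = 17
Set all host bits to 1:
Broadcast: 176.53.255.255


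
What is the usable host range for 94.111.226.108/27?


Network: 94.111.226.96
Broadcast: 94.111.226.127
First usable = network + 1
Last usable = broadcast - 1
Range: 94.111.226.97 to 94.111.226.126


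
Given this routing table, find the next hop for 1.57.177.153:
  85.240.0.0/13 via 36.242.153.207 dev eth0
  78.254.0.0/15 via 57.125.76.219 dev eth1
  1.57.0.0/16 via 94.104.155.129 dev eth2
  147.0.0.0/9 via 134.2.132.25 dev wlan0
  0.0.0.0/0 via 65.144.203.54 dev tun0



Longest prefix match for 1.57.177.153:
  /13 85.240.0.0: no
  /15 78.254.0.0: no
  /16 1.57.0.0: MATCH
  /9 147.0.0.0: no
  /0 0.0.0.0: MATCH
Selected: next-hop 94.104.155.129 via eth2 (matched /16)


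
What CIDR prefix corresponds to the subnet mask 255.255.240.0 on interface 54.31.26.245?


Binary: 11111111.11111111.11110000.00000000
Count leading 1s
Prefix: /20


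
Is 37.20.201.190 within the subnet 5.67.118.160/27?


Subnet network: 5.67.118.160
Test IP AND mask: 37.20.201.160
No, 37.20.201.190 is not in 5.67.118.160/27


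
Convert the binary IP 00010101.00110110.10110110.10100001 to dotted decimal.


00010101 = 21
00110110 = 54
10110110 = 182
10100001 = 161
IP: 21.54.182.161


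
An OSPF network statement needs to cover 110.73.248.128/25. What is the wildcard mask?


Subnet mask: 255.255.255.128
Wildcard = 255.255.255.255 - subnet mask
255 - 255 = 0
255 - 255 = 0
255 - 255 = 0
255 - 128 = 127
Wildcard: 0.0.0.127


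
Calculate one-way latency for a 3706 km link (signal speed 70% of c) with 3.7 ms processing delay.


Speed = 0.7 * 3e5 km/s = 210000 km/s
Propagation delay = 3706 / 210000 = 0.0176 s = 17.6476 ms
Processing delay = 3.7 ms
Total one-way latency = 21.3476 ms


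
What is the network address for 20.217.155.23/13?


IP:   00010100.11011001.10011011.00010111
Mask: 11111111.11111000.00000000.00000000
AND operation:
Net:  00010100.11011000.00000000.00000000
Network: 20.216.0.0/13


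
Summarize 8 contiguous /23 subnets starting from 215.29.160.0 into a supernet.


Original prefix: /23
Number of subnets: 8 = 2^3
New prefix = 23 - 3 = 20
Supernet: 215.29.160.0/20


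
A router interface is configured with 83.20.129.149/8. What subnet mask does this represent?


/8 means 8 network bits, 24 host bits
Binary: 11111111000000000000000000000000
Mask: 255.0.0.0


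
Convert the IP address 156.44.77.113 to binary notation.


156 = 10011100
44 = 00101100
77 = 01001101
113 = 01110001
Binary: 10011100.00101100.01001101.01110001


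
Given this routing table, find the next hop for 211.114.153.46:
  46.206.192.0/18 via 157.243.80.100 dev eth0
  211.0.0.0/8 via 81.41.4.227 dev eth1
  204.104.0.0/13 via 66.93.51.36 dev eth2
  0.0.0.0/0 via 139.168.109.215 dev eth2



Longest prefix match for 211.114.153.46:
  /18 46.206.192.0: no
  /8 211.0.0.0: MATCH
  /13 204.104.0.0: no
  /0 0.0.0.0: MATCH
Selected: next-hop 81.41.4.227 via eth1 (matched /8)


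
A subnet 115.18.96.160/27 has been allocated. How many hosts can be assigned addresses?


Host bits = 32 - 27 = 5
Total addresses = 2^5 = 32
Usable = total - 2 (network and broadcast)
Usable hosts: 30


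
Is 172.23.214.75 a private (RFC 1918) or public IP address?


RFC 1918 private ranges:
  10.0.0.0/8 (10.0.0.0 - 10.255.255.255)
  172.16.0.0/12 (172.16.0.0 - 172.31.255.255)
  192.168.0.0/16 (192.168.0.0 - 192.168.255.255)
Private (in 172.16.0.0/12)


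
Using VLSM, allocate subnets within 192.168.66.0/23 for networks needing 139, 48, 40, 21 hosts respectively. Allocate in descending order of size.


139 hosts -> /24 (254 usable): 192.168.66.0/24
48 hosts -> /26 (62 usable): 192.168.67.0/26
40 hosts -> /26 (62 usable): 192.168.67.64/26
21 hosts -> /27 (30 usable): 192.168.67.128/27
Allocation: 192.168.66.0/24 (139 hosts, 254 usable); 192.168.67.0/26 (48 hosts, 62 usable); 192.168.67.64/26 (40 hosts, 62 usable); 192.168.67.128/27 (21 hosts, 30 usable)


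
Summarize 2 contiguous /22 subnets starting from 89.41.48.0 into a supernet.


Original prefix: /22
Number of subnets: 2 = 2^1
New prefix = 22 - 1 = 21
Supernet: 89.41.48.0/21


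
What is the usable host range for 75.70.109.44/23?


Network: 75.70.108.0
Broadcast: 75.70.109.255
First usable = network + 1
Last usable = broadcast - 1
Range: 75.70.108.1 to 75.70.109.254


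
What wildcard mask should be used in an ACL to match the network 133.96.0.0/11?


Subnet mask: 255.224.0.0
Wildcard = 255.255.255.255 - subnet mask
255 - 255 = 0
255 - 224 = 31
255 - 0 = 255
255 - 0 = 255
Wildcard: 0.31.255.255


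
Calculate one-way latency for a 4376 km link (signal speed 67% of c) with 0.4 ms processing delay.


Speed = 0.67 * 3e5 km/s = 201000 km/s
Propagation delay = 4376 / 201000 = 0.0218 s = 21.7711 ms
Processing delay = 0.4 ms
Total one-way latency = 22.1711 ms


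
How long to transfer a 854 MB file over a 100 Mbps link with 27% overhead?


Effective throughput = 100 * (1 - 27/100) = 73 Mbps
File size in Mb = 854 * 8 = 6832 Mb
Time = 6832 / 73
Time = 93.589 seconds


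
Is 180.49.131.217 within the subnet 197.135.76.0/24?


Subnet network: 197.135.76.0
Test IP AND mask: 180.49.131.0
No, 180.49.131.217 is not in 197.135.76.0/24


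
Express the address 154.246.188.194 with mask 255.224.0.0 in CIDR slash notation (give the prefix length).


Binary: 11111111.11100000.00000000.00000000
Count leading 1s
Prefix: /11


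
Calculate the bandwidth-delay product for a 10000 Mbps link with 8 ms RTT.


BDP = bandwidth * RTT
= 10000 Mbps * 8 ms
= 10000 * 1e6 * 8 / 1000 bits
= 80000000 bits
= 10000000 bytes
= 9765.625 KB
BDP = 80000000 bits (10000000 bytes)


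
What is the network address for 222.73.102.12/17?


IP:   11011110.01001001.01100110.00001100
Mask: 11111111.11111111.10000000.00000000
AND operation:
Net:  11011110.01001001.00000000.00000000
Network: 222.73.0.0/17


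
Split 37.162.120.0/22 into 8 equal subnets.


New prefix = 22 + 3 = 25
Each subnet has 128 addresses
  37.162.120.0/25
  37.162.120.128/25
  37.162.121.0/25
  37.162.121.128/25
  37.162.122.0/25
  37.162.122.128/25
  37.162.123.0/25
  37.162.123.128/25
Subnets: 37.162.120.0/25, 37.162.120.128/25, 37.162.121.0/25, 37.162.121.128/25, 37.162.122.0/25, 37.162.122.128/25, 37.162.123.0/25, 37.162.123.128/25


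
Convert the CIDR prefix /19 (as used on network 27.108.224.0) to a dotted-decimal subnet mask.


/19 means 19 network bits, 13 host bits
Binary: 11111111111111111110000000000000
Mask: 255.255.224.0


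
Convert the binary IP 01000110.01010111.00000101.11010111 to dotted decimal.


01000110 = 70
01010111 = 87
00000101 = 5
11010111 = 215
IP: 70.87.5.215


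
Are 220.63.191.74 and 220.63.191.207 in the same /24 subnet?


Mask: 255.255.255.0
220.63.191.74 AND mask = 220.63.191.0
220.63.191.207 AND mask = 220.63.191.0
Yes, same subnet (220.63.191.0)


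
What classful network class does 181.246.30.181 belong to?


First octet: 181
Binary: 10110101
10xxxxxx -> Class B (128-191)
Class B, default mask 255.255.0.0 (/16)


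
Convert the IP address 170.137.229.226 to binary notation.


170 = 10101010
137 = 10001001
229 = 11100101
226 = 11100010
Binary: 10101010.10001001.11100101.11100010


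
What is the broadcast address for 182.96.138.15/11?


Network: 182.96.0.0/11
Host bits = 21
Set all host bits to 1:
Broadcast: 182.127.255.255


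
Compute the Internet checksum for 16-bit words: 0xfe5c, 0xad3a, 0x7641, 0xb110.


Sum all words (with carry folding):
+ 0xfe5c = 0xfe5c
+ 0xad3a = 0xab97
+ 0x7641 = 0x21d9
+ 0xb110 = 0xd2e9
One's complement: ~0xd2e9
Checksum = 0x2d16


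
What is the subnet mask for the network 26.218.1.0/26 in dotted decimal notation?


/26 means 26 network bits, 6 host bits
Binary: 11111111111111111111111111000000
Mask: 255.255.255.192


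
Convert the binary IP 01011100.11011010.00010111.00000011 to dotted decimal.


01011100 = 92
11011010 = 218
00010111 = 23
00000011 = 3
IP: 92.218.23.3


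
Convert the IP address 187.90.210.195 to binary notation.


187 = 10111011
90 = 01011010
210 = 11010010
195 = 11000011
Binary: 10111011.01011010.11010010.11000011


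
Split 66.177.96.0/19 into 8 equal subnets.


New prefix = 19 + 3 = 22
Each subnet has 1024 addresses
  66.177.96.0/22
  66.177.100.0/22
  66.177.104.0/22
  66.177.108.0/22
  66.177.112.0/22
  66.177.116.0/22
  66.177.120.0/22
  66.177.124.0/22
Subnets: 66.177.96.0/22, 66.177.100.0/22, 66.177.104.0/22, 66.177.108.0/22, 66.177.112.0/22, 66.177.116.0/22, 66.177.120.0/22, 66.177.124.0/22


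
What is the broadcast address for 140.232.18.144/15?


Network: 140.232.0.0/15
Host bits = 17
Set all host bits to 1:
Broadcast: 140.233.255.255


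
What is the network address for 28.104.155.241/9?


IP:   00011100.01101000.10011011.11110001
Mask: 11111111.10000000.00000000.00000000
AND operation:
Net:  00011100.00000000.00000000.00000000
Network: 28.0.0.0/9


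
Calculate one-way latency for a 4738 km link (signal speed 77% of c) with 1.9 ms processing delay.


Speed = 0.77 * 3e5 km/s = 231000 km/s
Propagation delay = 4738 / 231000 = 0.0205 s = 20.5108 ms
Processing delay = 1.9 ms
Total one-way latency = 22.4108 ms


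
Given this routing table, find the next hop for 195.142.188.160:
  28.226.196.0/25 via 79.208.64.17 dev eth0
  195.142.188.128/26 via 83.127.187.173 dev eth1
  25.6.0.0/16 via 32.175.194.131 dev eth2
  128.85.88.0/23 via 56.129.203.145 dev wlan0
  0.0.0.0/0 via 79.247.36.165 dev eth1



Longest prefix match for 195.142.188.160:
  /25 28.226.196.0: no
  /26 195.142.188.128: MATCH
  /16 25.6.0.0: no
  /23 128.85.88.0: no
  /0 0.0.0.0: MATCH
Selected: next-hop 83.127.187.173 via eth1 (matched /26)


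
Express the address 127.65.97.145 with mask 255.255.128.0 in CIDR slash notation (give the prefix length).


Binary: 11111111.11111111.10000000.00000000
Count leading 1s
Prefix: /17


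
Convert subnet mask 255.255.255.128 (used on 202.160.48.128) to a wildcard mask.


Subnet mask: 255.255.255.128
Wildcard = 255.255.255.255 - subnet mask
255 - 255 = 0
255 - 255 = 0
255 - 255 = 0
255 - 128 = 127
Wildcard: 0.0.0.127


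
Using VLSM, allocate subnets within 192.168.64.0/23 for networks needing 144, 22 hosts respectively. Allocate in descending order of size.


144 hosts -> /24 (254 usable): 192.168.64.0/24
22 hosts -> /27 (30 usable): 192.168.65.0/27
Allocation: 192.168.64.0/24 (144 hosts, 254 usable); 192.168.65.0/27 (22 hosts, 30 usable)


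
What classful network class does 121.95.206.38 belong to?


First octet: 121
Binary: 01111001
0xxxxxxx -> Class A (1-126)
Class A, default mask 255.0.0.0 (/8)


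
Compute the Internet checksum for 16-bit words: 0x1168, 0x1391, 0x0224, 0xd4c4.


Sum all words (with carry folding):
+ 0x1168 = 0x1168
+ 0x1391 = 0x24f9
+ 0x0224 = 0x271d
+ 0xd4c4 = 0xfbe1
One's complement: ~0xfbe1
Checksum = 0x041e


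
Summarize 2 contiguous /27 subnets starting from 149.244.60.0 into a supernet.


Original prefix: /27
Number of subnets: 2 = 2^1
New prefix = 27 - 1 = 26
Supernet: 149.244.60.0/26


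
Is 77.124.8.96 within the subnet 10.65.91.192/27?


Subnet network: 10.65.91.192
Test IP AND mask: 77.124.8.96
No, 77.124.8.96 is not in 10.65.91.192/27


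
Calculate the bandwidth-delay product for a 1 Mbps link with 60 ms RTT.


BDP = bandwidth * RTT
= 1 Mbps * 60 ms
= 1 * 1e6 * 60 / 1000 bits
= 60000 bits
= 7500 bytes
= 7.3242 KB
BDP = 60000 bits (7500 bytes)


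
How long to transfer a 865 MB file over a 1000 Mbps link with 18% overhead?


Effective throughput = 1000 * (1 - 18/100) = 820.0 Mbps
File size in Mb = 865 * 8 = 6920 Mb
Time = 6920 / 820.0
Time = 8.439 seconds


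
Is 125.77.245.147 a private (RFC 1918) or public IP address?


RFC 1918 private ranges:
  10.0.0.0/8 (10.0.0.0 - 10.255.255.255)
  172.16.0.0/12 (172.16.0.0 - 172.31.255.255)
  192.168.0.0/16 (192.168.0.0 - 192.168.255.255)
Public (not in any RFC 1918 range)


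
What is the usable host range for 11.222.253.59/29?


Network: 11.222.253.56
Broadcast: 11.222.253.63
First usable = network + 1
Last usable = broadcast - 1
Range: 11.222.253.57 to 11.222.253.62


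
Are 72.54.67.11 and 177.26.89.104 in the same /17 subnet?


Mask: 255.255.128.0
72.54.67.11 AND mask = 72.54.0.0
177.26.89.104 AND mask = 177.26.0.0
No, different subnets (72.54.0.0 vs 177.26.0.0)


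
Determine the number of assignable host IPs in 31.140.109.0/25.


Host bits = 32 - 25 = 7
Total addresses = 2^7 = 128
Usable = total - 2 (network and broadcast)
Usable hosts: 126


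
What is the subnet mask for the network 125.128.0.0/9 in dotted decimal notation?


/9 means 9 network bits, 23 host bits
Binary: 11111111100000000000000000000000
Mask: 255.128.0.0


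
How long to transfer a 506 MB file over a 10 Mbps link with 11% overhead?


Effective throughput = 10 * (1 - 11/100) = 8.9 Mbps
File size in Mb = 506 * 8 = 4048 Mb
Time = 4048 / 8.9
Time = 454.8315 seconds


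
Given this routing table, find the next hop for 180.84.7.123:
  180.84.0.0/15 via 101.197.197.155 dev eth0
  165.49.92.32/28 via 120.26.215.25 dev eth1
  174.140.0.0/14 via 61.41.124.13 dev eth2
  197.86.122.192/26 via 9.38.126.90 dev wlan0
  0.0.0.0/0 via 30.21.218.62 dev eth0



Longest prefix match for 180.84.7.123:
  /15 180.84.0.0: MATCH
  /28 165.49.92.32: no
  /14 174.140.0.0: no
  /26 197.86.122.192: no
  /0 0.0.0.0: MATCH
Selected: next-hop 101.197.197.155 via eth0 (matched /15)


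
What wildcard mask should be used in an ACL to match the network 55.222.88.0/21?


Subnet mask: 255.255.248.0
Wildcard = 255.255.255.255 - subnet mask
255 - 255 = 0
255 - 255 = 0
255 - 248 = 7
255 - 0 = 255
Wildcard: 0.0.7.255


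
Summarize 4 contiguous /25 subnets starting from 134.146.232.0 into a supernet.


Original prefix: /25
Number of subnets: 4 = 2^2
New prefix = 25 - 2 = 23
Supernet: 134.146.232.0/23


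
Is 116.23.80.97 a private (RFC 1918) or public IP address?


RFC 1918 private ranges:
  10.0.0.0/8 (10.0.0.0 - 10.255.255.255)
  172.16.0.0/12 (172.16.0.0 - 172.31.255.255)
  192.168.0.0/16 (192.168.0.0 - 192.168.255.255)
Public (not in any RFC 1918 range)


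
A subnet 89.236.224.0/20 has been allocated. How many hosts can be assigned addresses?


Host bits = 32 - 20 = 12
Total addresses = 2^12 = 4096
Usable = total - 2 (network and broadcast)
Usable hosts: 4094


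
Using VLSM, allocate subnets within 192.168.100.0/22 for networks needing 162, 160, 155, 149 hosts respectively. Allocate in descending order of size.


162 hosts -> /24 (254 usable): 192.168.100.0/24
160 hosts -> /24 (254 usable): 192.168.101.0/24
155 hosts -> /24 (254 usable): 192.168.102.0/24
149 hosts -> /24 (254 usable): 192.168.103.0/24
Allocation: 192.168.100.0/24 (162 hosts, 254 usable); 192.168.101.0/24 (160 hosts, 254 usable); 192.168.102.0/24 (155 hosts, 254 usable); 192.168.103.0/24 (149 hosts, 254 usable)


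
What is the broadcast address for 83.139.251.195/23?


Network: 83.139.250.0/23
Host bits = 9
Set all host bits to 1:
Broadcast: 83.139.251.255


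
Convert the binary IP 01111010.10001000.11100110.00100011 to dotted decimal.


01111010 = 122
10001000 = 136
11100110 = 230
00100011 = 35
IP: 122.136.230.35


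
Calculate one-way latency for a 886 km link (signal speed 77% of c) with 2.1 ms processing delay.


Speed = 0.77 * 3e5 km/s = 231000 km/s
Propagation delay = 886 / 231000 = 0.0038 s = 3.8355 ms
Processing delay = 2.1 ms
Total one-way latency = 5.9355 ms


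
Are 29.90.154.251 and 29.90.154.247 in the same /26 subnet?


Mask: 255.255.255.192
29.90.154.251 AND mask = 29.90.154.192
29.90.154.247 AND mask = 29.90.154.192
Yes, same subnet (29.90.154.192)


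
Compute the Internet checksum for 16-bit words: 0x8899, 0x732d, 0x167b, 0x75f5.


Sum all words (with carry folding):
+ 0x8899 = 0x8899
+ 0x732d = 0xfbc6
+ 0x167b = 0x1242
+ 0x75f5 = 0x8837
One's complement: ~0x8837
Checksum = 0x77c8


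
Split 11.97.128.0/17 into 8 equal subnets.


New prefix = 17 + 3 = 20
Each subnet has 4096 addresses
  11.97.128.0/20
  11.97.144.0/20
  11.97.160.0/20
  11.97.176.0/20
  11.97.192.0/20
  11.97.208.0/20
  11.97.224.0/20
  11.97.240.0/20
Subnets: 11.97.128.0/20, 11.97.144.0/20, 11.97.160.0/20, 11.97.176.0/20, 11.97.192.0/20, 11.97.208.0/20, 11.97.224.0/20, 11.97.240.0/20


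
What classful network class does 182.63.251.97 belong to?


First octet: 182
Binary: 10110110
10xxxxxx -> Class B (128-191)
Class B, default mask 255.255.0.0 (/16)


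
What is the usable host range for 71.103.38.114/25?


Network: 71.103.38.0
Broadcast: 71.103.38.127
First usable = network + 1
Last usable = broadcast - 1
Range: 71.103.38.1 to 71.103.38.126


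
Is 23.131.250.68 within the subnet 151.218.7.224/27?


Subnet network: 151.218.7.224
Test IP AND mask: 23.131.250.64
No, 23.131.250.68 is not in 151.218.7.224/27


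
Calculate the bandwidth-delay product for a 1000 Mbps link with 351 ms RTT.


BDP = bandwidth * RTT
= 1000 Mbps * 351 ms
= 1000 * 1e6 * 351 / 1000 bits
= 351000000 bits
= 43875000 bytes
= 42846.6797 KB
BDP = 351000000 bits (43875000 bytes)


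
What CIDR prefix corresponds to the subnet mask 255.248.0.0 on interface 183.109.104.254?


Binary: 11111111.11111000.00000000.00000000
Count leading 1s
Prefix: /13


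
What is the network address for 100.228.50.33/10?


IP:   01100100.11100100.00110010.00100001
Mask: 11111111.11000000.00000000.00000000
AND operation:
Net:  01100100.11000000.00000000.00000000
Network: 100.192.0.0/10


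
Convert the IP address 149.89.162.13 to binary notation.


149 = 10010101
89 = 01011001
162 = 10100010
13 = 00001101
Binary: 10010101.01011001.10100010.00001101


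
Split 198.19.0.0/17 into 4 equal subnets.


New prefix = 17 + 2 = 19
Each subnet has 8192 addresses
  198.19.0.0/19
  198.19.32.0/19
  198.19.64.0/19
  198.19.96.0/19
Subnets: 198.19.0.0/19, 198.19.32.0/19, 198.19.64.0/19, 198.19.96.0/19


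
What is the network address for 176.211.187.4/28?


IP:   10110000.11010011.10111011.00000100
Mask: 11111111.11111111.11111111.11110000
AND operation:
Net:  10110000.11010011.10111011.00000000
Network: 176.211.187.0/28


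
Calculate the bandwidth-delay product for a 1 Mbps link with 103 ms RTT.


BDP = bandwidth * RTT
= 1 Mbps * 103 ms
= 1 * 1e6 * 103 / 1000 bits
= 103000 bits
= 12875 bytes
= 12.5732 KB
BDP = 103000 bits (12875 bytes)
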